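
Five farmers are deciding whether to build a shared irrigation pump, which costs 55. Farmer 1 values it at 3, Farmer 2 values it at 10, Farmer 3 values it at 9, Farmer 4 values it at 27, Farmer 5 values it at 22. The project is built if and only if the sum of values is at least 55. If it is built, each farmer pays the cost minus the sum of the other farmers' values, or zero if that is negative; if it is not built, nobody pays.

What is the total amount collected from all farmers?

Total value 71 ≥ cost 55, so it is built.
Farmer 1: others sum to 68; max(0, 55 - 68) = 0.
Farmer 2: others sum to 61; max(0, 55 - 61) = 0.
Farmer 3: others sum to 62; max(0, 55 - 62) = 0.
Farmer 4: others sum to 44; max(0, 55 - 44) = 11.
Farmer 5: others sum to 49; max(0, 55 - 49) = 6.
Total collected = 0 + 0 + 0 + 11 + 6 = 17.

17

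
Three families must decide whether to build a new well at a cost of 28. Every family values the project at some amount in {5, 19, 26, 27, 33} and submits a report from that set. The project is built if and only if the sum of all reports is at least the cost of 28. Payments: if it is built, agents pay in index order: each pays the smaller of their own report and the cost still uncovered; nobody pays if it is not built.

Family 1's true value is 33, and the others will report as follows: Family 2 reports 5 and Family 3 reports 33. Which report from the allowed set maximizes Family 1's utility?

Report 5: project built, pays 5, utility 33 - 5 = 28.
Report 19: project built, pays 19, utility 33 - 19 = 14.
Report 26: project built, pays 26, utility 33 - 26 = 7.
Report 27: project built, pays 27, utility 33 - 27 = 6.
Report 33: project built, pays 28, utility 33 - 28 = 5.
The best choice is 5 with utility 28.

5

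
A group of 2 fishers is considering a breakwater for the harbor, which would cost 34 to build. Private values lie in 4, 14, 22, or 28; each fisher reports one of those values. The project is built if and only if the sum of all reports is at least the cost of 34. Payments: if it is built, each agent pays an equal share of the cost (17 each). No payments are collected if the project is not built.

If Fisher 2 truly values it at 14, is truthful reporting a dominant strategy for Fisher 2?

No

Consider the case where Fisher 1 reports 22.
Truthful report 14: project built, pays 17, utility 14 - 17 = -3.
Report 4 instead: project not built, utility 0.
Since 0 > -3, reporting 4 is strictly better here, so truthful reporting is not dominant.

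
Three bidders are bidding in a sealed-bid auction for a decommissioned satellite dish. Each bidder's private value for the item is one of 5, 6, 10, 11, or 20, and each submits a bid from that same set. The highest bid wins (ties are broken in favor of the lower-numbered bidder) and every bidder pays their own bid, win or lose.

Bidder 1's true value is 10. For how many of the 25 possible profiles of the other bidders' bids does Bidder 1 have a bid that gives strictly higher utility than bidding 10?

Others bid (5, 5): truth gives 0; bid 5 gives 5 > 0. Violating.
Others bid (5, 6): truth gives 0; bid 6 gives 4 > 0. Violating.
Others bid (5, 11): truth gives -10; bid 11 gives -1 > -10. Violating.
Others bid (5, 20): truth gives -10; bid 5 gives -5 > -10. Violating.
Others bid (5, 10): truth gives 0; no alternative beats it.
Others bid (6, 10): truth gives 0; no alternative beats it.
(Checking all 25 profiles: 20 have a profitable deviation, 5 do not.)

20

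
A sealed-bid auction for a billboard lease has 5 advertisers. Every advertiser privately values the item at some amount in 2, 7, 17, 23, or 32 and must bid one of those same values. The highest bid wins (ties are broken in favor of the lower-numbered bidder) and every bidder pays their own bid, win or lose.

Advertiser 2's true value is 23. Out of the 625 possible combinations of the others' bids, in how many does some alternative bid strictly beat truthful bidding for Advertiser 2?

Others bid (2, 2, 2, 2): truth gives 0; bid 7 gives 16 > 0. Violating.
Others bid (2, 2, 2, 7): truth gives 0; bid 7 gives 16 > 0. Violating.
Others bid (2, 2, 2, 17): truth gives 0; bid 17 gives 6 > 0. Violating.
Others bid (2, 2, 2, 32): truth gives -23; bid 2 gives -2 > -23. Violating.
Others bid (2, 2, 2, 23): truth gives 0; no alternative beats it.
Others bid (2, 2, 7, 23): truth gives 0; no alternative beats it.
(Checking all 625 profiles: 487 have a profitable deviation, 138 do not.)

487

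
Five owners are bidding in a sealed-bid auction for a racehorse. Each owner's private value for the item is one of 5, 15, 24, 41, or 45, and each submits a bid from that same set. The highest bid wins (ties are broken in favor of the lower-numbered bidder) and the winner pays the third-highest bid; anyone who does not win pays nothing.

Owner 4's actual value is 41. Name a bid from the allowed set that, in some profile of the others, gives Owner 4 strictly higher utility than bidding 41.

Suppose Owner 1 bids 5, Owner 2 bids 5, Owner 3 bids 5 and Owner 5 bids 45.
Bid 41: loses, pays 0, utility 0.
Bid 45: wins, pays 5, utility 41 - 5 = 36.
So bidding 45 beats truth here (36 > 0).

45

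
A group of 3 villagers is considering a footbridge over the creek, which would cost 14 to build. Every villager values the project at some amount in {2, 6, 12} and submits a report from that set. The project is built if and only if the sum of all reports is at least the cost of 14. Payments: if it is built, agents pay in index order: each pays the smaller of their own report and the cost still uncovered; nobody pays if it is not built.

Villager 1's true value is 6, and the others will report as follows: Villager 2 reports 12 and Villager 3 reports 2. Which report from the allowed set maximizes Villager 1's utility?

Report 2: project built, pays 2, utility 6 - 2 = 4.
Report 6: project built, pays 6, utility 6 - 6 = 0.
Report 12: project built, pays 12, utility 6 - 12 = -6.
The best choice is 2 with utility 4.

2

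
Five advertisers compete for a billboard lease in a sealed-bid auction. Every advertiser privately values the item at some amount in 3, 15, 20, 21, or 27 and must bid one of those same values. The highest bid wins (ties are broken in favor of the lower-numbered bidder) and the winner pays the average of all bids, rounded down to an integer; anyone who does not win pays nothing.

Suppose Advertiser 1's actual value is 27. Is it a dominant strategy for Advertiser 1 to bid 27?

No

Consider the case where Advertiser 2 bids 3, Advertiser 3 bids 3, Advertiser 4 bids 3 and Advertiser 5 bids 3.
Truthful bid 27: wins, pays 7, utility 27 - 7 = 20.
Bid 3 instead: wins, pays 3, utility 27 - 3 = 24.
Since 24 > 20, bidding 3 is strictly better here, so truthful bidding is not dominant.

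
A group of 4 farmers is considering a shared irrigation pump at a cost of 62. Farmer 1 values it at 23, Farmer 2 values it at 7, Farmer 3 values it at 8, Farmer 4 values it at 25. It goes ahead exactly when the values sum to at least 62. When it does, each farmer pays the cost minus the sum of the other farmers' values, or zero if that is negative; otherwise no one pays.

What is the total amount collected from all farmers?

59

Total value 63 ≥ cost 62, so it is built.
Farmer 1: others sum to 40; max(0, 62 - 40) = 22.
Farmer 2: others sum to 56; max(0, 62 - 56) = 6.
Farmer 3: others sum to 55; max(0, 62 - 55) = 7.
Farmer 4: others sum to 38; max(0, 62 - 38) = 24.
Total collected = 22 + 6 + 7 + 24 = 59.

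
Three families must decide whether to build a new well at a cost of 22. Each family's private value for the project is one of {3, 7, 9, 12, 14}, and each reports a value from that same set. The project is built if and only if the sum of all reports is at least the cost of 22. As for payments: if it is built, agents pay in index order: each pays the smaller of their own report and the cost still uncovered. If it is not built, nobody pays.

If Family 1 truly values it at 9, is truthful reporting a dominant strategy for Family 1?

Consider the case where Family 2 reports 3 and Family 3 reports 12.
Truthful report 9: project built, pays 9, utility 9 - 9 = 0.
Report 7 instead: project built, pays 7, utility 9 - 7 = 2.
Since 2 > 0, reporting 7 is strictly better here, so truthful reporting is not dominant.

No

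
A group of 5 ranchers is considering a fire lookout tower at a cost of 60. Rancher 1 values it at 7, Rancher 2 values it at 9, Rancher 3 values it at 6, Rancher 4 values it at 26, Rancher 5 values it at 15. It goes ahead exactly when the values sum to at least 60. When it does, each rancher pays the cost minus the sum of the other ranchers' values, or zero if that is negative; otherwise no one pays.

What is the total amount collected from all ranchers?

Total value 63 ≥ cost 60, so it is built.
Rancher 1: others sum to 56; max(0, 60 - 56) = 4.
Rancher 2: others sum to 54; max(0, 60 - 54) = 6.
Rancher 3: others sum to 57; max(0, 60 - 57) = 3.
Rancher 4: others sum to 37; max(0, 60 - 37) = 23.
Rancher 5: others sum to 48; max(0, 60 - 48) = 12.
Total collected = 4 + 6 + 3 + 23 + 12 = 48.

48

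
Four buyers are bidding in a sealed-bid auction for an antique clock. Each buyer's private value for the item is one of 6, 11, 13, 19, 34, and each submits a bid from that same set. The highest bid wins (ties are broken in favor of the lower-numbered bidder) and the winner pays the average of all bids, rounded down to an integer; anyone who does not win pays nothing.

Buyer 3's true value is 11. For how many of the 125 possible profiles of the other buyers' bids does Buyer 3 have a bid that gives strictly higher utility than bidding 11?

Others bid (6, 6, 13): truth gives 0; bid 13 gives 2 > 0. Violating.
Others bid (6, 11, 6): truth gives 0; bid 13 gives 2 > 0. Violating.
Others bid (6, 11, 11): truth gives 0; bid 13 gives 1 > 0. Violating.
Others bid (6, 11, 13): truth gives 0; bid 13 gives 1 > 0. Violating.
Others bid (6, 6, 6): truth gives 4; no alternative beats it.
Others bid (6, 6, 11): truth gives 3; no alternative beats it.
(Checking all 125 profiles: 8 have a profitable deviation, 117 do not.)

8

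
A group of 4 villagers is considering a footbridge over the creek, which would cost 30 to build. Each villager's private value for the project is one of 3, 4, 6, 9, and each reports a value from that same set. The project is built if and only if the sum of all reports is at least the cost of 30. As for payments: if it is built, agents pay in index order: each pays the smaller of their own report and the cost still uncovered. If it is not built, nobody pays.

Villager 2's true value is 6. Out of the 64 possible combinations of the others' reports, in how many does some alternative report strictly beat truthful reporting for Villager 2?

1

Others report (9, 9, 9): truth gives 0; report 3 gives 3 > 0. Violating.
Others report (3, 3, 3): truth gives 0; no alternative beats it.
Others report (3, 3, 4): truth gives 0; no alternative beats it.
(Checking all 64 profiles: 1 has a profitable deviation, 63 do not.)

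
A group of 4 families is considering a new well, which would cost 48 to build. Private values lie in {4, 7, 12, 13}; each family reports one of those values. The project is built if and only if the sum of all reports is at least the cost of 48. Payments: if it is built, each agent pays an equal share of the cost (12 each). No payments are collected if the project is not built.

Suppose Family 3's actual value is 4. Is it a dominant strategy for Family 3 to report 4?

Yes

Check each profile of the others' reports and compare truth against every alternative report.
Others report (4, 4, 4): truth gives 0, best alternative gives 0.
Others report (4, 4, 7): truth gives 0, best alternative gives 0.
Others report (4, 4, 12): truth gives 0, best alternative gives 0.
Others report (4, 4, 13): truth gives 0, best alternative gives 0.
Others report (4, 7, 4): truth gives 0, best alternative gives 0.
Others report (4, 7, 7): truth gives 0, best alternative gives 0.
(Remaining 58 profiles checked similarly; truth is weakly best in each.)
In every case the truthful report is at least as good as any alternative, so it is a dominant strategy.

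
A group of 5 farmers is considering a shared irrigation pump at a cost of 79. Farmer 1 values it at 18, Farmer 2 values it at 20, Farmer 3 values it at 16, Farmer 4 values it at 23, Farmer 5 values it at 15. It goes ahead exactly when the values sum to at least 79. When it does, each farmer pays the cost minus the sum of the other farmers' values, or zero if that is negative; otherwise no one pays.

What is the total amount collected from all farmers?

27

Total value 92 ≥ cost 79, so it is built.
Farmer 1: others sum to 74; max(0, 79 - 74) = 5.
Farmer 2: others sum to 72; max(0, 79 - 72) = 7.
Farmer 3: others sum to 76; max(0, 79 - 76) = 3.
Farmer 4: others sum to 69; max(0, 79 - 69) = 10.
Farmer 5: others sum to 77; max(0, 79 - 77) = 2.
Total collected = 5 + 7 + 3 + 10 + 2 = 27.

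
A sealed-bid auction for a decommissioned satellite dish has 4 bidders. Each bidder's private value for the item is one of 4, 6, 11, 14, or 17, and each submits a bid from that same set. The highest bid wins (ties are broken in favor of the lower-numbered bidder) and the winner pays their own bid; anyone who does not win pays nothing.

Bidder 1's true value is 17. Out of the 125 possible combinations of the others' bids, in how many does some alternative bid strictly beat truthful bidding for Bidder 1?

Others bid (4, 4, 4): truth gives 0; bid 4 gives 13 > 0. Violating.
Others bid (4, 4, 6): truth gives 0; bid 6 gives 11 > 0. Violating.
Others bid (4, 4, 11): truth gives 0; bid 11 gives 6 > 0. Violating.
Others bid (4, 4, 14): truth gives 0; bid 14 gives 3 > 0. Violating.
Others bid (4, 4, 17): truth gives 0; no alternative beats it.
Others bid (4, 6, 17): truth gives 0; no alternative beats it.
(Checking all 125 profiles: 64 have a profitable deviation, 61 do not.)

64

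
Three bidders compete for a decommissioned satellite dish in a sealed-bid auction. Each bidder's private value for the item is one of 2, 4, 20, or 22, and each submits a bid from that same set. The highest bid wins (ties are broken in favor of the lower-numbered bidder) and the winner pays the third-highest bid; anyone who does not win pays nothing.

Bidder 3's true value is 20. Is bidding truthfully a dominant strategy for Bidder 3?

Consider the case where Bidder 1 bids 2 and Bidder 2 bids 20.
Truthful bid 20: loses, pays 0, utility 0.
Bid 22 instead: wins, pays 2, utility 20 - 2 = 18.
Since 18 > 0, bidding 22 is strictly better here, so truthful bidding is not dominant.

No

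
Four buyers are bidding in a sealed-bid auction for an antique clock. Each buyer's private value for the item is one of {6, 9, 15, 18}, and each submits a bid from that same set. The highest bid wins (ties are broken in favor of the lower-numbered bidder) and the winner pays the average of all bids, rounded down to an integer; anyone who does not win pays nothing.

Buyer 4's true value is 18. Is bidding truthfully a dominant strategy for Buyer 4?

No

Consider the case where Buyer 1 bids 6, Buyer 2 bids 6 and Buyer 3 bids 6.
Truthful bid 18: wins, pays 9, utility 18 - 9 = 9.
Bid 9 instead: wins, pays 6, utility 18 - 6 = 12.
Since 12 > 9, bidding 9 is strictly better here, so truthful bidding is not dominant.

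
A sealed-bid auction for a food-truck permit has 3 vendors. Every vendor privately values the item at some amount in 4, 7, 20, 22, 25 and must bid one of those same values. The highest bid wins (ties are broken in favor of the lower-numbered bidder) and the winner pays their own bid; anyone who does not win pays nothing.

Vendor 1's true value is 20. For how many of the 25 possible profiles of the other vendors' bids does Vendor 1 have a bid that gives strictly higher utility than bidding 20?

4

Others bid (4, 4): truth gives 0; bid 4 gives 16 > 0. Violating.
Others bid (4, 7): truth gives 0; bid 7 gives 13 > 0. Violating.
Others bid (7, 4): truth gives 0; bid 7 gives 13 > 0. Violating.
Others bid (7, 7): truth gives 0; bid 7 gives 13 > 0. Violating.
Others bid (4, 20): truth gives 0; no alternative beats it.
Others bid (4, 22): truth gives 0; no alternative beats it.
(Checking all 25 profiles: 4 have a profitable deviation, 21 do not.)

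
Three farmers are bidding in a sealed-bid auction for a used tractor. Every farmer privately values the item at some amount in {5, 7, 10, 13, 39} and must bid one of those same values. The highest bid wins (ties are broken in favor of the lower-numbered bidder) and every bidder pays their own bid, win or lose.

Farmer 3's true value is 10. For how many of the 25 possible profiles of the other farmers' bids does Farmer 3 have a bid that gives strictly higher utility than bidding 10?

Others bid (5, 5): truth gives 0; bid 7 gives 3 > 0. Violating.
Others bid (5, 10): truth gives -10; bid 13 gives -3 > -10. Violating.
Others bid (5, 13): truth gives -10; bid 5 gives -5 > -10. Violating.
Others bid (5, 39): truth gives -10; bid 5 gives -5 > -10. Violating.
Others bid (5, 7): truth gives 0; no alternative beats it.
Others bid (7, 5): truth gives 0; no alternative beats it.
(Checking all 25 profiles: 22 have a profitable deviation, 3 do not.)

22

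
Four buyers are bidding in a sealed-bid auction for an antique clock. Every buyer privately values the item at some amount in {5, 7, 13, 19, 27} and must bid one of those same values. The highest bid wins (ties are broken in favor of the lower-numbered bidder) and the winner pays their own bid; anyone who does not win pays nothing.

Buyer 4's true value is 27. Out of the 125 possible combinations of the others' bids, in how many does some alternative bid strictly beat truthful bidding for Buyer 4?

Others bid (5, 5, 5): truth gives 0; bid 7 gives 20 > 0. Violating.
Others bid (5, 5, 7): truth gives 0; bid 13 gives 14 > 0. Violating.
Others bid (5, 5, 13): truth gives 0; bid 19 gives 8 > 0. Violating.
Others bid (5, 7, 5): truth gives 0; bid 13 gives 14 > 0. Violating.
Others bid (5, 5, 19): truth gives 0; no alternative beats it.
Others bid (5, 5, 27): truth gives 0; no alternative beats it.
(Checking all 125 profiles: 27 have a profitable deviation, 98 do not.)

27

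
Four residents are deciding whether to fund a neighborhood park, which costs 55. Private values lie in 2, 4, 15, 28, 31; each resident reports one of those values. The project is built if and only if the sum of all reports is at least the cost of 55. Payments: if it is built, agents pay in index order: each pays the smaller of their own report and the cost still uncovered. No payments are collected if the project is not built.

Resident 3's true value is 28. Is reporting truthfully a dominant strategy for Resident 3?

No

Consider the case where Resident 1 reports 2, Resident 2 reports 15 and Resident 4 reports 28.
Truthful report 28: project built, pays 28, utility 28 - 28 = 0.
Report 15 instead: project built, pays 15, utility 28 - 15 = 13.
Since 13 > 0, reporting 15 is strictly better here, so truthful reporting is not dominant.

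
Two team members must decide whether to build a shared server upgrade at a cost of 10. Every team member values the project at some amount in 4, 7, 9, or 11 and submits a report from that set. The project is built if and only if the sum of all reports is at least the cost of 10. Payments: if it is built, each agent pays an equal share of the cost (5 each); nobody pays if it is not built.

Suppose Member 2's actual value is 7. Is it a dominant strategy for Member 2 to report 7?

Check each profile of the others' reports and compare truth against every alternative report.
Others report (4): truth gives 2, best alternative gives 2.
Others report (7): truth gives 2, best alternative gives 2.
Others report (9): truth gives 2, best alternative gives 2.
Others report (11): truth gives 2, best alternative gives 2.
In every case the truthful report is at least as good as any alternative, so it is a dominant strategy.

Yes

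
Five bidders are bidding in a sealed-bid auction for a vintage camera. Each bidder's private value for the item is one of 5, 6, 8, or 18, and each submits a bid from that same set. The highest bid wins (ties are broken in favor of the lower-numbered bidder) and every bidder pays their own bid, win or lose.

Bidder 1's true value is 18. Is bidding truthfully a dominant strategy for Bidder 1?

No

Consider the case where Bidder 2 bids 5, Bidder 3 bids 5, Bidder 4 bids 5 and Bidder 5 bids 5.
Truthful bid 18: wins, pays 18, utility 18 - 18 = 0.
Bid 5 instead: wins, pays 5, utility 18 - 5 = 13.
Since 13 > 0, bidding 5 is strictly better here, so truthful bidding is not dominant.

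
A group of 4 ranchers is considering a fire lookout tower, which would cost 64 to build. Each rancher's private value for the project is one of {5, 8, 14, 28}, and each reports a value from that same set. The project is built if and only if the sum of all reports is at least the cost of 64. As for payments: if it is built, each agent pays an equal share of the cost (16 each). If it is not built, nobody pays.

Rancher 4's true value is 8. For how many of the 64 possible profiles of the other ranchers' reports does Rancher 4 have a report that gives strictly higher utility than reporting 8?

Others report (14, 14, 28): truth gives -8; report 5 gives 0 > -8. Violating.
Others report (14, 28, 14): truth gives -8; report 5 gives 0 > -8. Violating.
Others report (28, 14, 14): truth gives -8; report 5 gives 0 > -8. Violating.
Others report (5, 5, 5): truth gives 0; no alternative beats it.
Others report (5, 5, 8): truth gives 0; no alternative beats it.
(Checking all 64 profiles: 3 have a profitable deviation, 61 do not.)

3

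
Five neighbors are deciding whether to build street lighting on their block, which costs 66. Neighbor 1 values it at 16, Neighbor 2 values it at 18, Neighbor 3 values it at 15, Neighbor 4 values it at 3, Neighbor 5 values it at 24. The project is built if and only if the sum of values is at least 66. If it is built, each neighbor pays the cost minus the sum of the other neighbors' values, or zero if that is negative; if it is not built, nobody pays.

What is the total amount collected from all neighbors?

Total value 76 ≥ cost 66, so it is built.
Neighbor 1: others sum to 60; max(0, 66 - 60) = 6.
Neighbor 2: others sum to 58; max(0, 66 - 58) = 8.
Neighbor 3: others sum to 61; max(0, 66 - 61) = 5.
Neighbor 4: others sum to 73; max(0, 66 - 73) = 0.
Neighbor 5: others sum to 52; max(0, 66 - 52) = 14.
Total collected = 6 + 8 + 5 + 0 + 14 = 33.

33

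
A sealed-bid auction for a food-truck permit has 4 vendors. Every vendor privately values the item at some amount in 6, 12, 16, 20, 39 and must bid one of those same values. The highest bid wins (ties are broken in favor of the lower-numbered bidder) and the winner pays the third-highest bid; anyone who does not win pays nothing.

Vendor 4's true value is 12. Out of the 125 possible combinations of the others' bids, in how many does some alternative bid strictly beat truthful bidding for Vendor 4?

Others bid (6, 6, 12): truth gives 0; bid 16 gives 6 > 0. Violating.
Others bid (6, 6, 16): truth gives 0; bid 20 gives 6 > 0. Violating.
Others bid (6, 6, 20): truth gives 0; bid 39 gives 6 > 0. Violating.
Others bid (6, 12, 6): truth gives 0; bid 16 gives 6 > 0. Violating.
Others bid (6, 6, 6): truth gives 6; no alternative beats it.
Others bid (6, 6, 39): truth gives 0; no alternative beats it.
(Checking all 125 profiles: 9 have a profitable deviation, 116 do not.)

9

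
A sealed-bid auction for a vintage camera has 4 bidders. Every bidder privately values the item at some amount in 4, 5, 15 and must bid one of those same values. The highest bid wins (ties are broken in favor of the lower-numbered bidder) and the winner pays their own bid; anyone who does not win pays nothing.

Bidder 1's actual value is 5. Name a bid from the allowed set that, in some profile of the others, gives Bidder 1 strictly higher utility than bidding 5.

4

Suppose Bidder 2 bids 4, Bidder 3 bids 4 and Bidder 4 bids 4.
Bid 5: wins, pays 5, utility 5 - 5 = 0.
Bid 4: wins, pays 4, utility 5 - 4 = 1.
So bidding 4 beats truth here (1 > 0).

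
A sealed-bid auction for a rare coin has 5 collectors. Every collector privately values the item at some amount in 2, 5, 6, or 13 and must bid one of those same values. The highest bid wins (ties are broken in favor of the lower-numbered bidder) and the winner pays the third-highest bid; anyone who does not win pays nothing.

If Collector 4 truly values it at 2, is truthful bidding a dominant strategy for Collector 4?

Yes

Check each profile of the others' bids and compare truth against every alternative bid.
Others bid (2, 2, 2, 2): truth gives 0, best alternative gives 0.
Others bid (2, 2, 2, 5): truth gives 0, best alternative gives 0.
Others bid (2, 2, 2, 6): truth gives 0, best alternative gives 0.
Others bid (2, 2, 2, 13): truth gives 0, best alternative gives 0.
Others bid (2, 2, 5, 2): truth gives 0, best alternative gives 0.
Others bid (2, 2, 5, 5): truth gives 0, best alternative gives 0.
(Remaining 250 profiles checked similarly; truth is weakly best in each.)
In every case the truthful bid is at least as good as any alternative, so it is a dominant strategy.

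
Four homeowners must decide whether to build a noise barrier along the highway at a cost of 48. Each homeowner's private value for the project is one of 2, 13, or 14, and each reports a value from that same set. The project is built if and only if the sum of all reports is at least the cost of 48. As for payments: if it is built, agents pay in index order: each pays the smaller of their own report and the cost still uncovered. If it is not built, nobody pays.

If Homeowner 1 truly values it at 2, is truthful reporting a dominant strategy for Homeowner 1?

Yes

Check each profile of the others' reports and compare truth against every alternative report.
Others report (13, 13, 13): truth gives 0, best alternative gives -11.
Others report (13, 13, 14): truth gives 0, best alternative gives -11.
Others report (13, 14, 13): truth gives 0, best alternative gives -11.
Others report (13, 14, 14): truth gives 0, best alternative gives -11.
Others report (14, 13, 13): truth gives 0, best alternative gives -11.
Others report (14, 13, 14): truth gives 0, best alternative gives -11.
(Remaining 21 profiles checked similarly; truth is weakly best in each.)
In every case the truthful report is at least as good as any alternative, so it is a dominant strategy.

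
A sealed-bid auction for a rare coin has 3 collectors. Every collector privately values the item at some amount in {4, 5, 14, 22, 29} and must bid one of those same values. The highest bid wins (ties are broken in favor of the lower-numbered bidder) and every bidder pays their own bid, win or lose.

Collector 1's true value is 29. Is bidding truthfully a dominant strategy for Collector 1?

Consider the case where Collector 2 bids 4 and Collector 3 bids 4.
Truthful bid 29: wins, pays 29, utility 29 - 29 = 0.
Bid 4 instead: wins, pays 4, utility 29 - 4 = 25.
Since 25 > 0, bidding 4 is strictly better here, so truthful bidding is not dominant.

No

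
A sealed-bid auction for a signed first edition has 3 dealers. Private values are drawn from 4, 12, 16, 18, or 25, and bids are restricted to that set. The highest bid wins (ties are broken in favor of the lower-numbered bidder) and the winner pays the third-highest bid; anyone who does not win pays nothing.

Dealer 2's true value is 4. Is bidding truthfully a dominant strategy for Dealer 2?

Check each profile of the others' bids and compare truth against every alternative bid.
Others bid (4, 4): truth gives 0, best alternative gives 0.
Others bid (4, 12): truth gives 0, best alternative gives 0.
Others bid (4, 16): truth gives 0, best alternative gives 0.
Others bid (4, 18): truth gives 0, best alternative gives 0.
Others bid (4, 25): truth gives 0, best alternative gives 0.
Others bid (12, 4): truth gives 0, best alternative gives 0.
(Remaining 19 profiles checked similarly; truth is weakly best in each.)
In every case the truthful bid is at least as good as any alternative, so it is a dominant strategy.

Yes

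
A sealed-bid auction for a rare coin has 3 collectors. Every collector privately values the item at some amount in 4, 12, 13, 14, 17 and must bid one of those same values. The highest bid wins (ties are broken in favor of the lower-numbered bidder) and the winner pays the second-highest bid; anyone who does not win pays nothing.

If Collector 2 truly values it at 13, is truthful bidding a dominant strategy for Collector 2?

Yes

Check each profile of the others' bids and compare truth against every alternative bid.
Others bid (4, 4): truth gives 9, best alternative gives 9.
Others bid (4, 12): truth gives 1, best alternative gives 1.
Others bid (12, 4): truth gives 1, best alternative gives 1.
Others bid (12, 12): truth gives 1, best alternative gives 1.
Others bid (4, 13): truth gives 0, best alternative gives 0.
Others bid (4, 14): truth gives 0, best alternative gives 0.
(Remaining 19 profiles checked similarly; truth is weakly best in each.)
In every case the truthful bid is at least as good as any alternative, so it is a dominant strategy.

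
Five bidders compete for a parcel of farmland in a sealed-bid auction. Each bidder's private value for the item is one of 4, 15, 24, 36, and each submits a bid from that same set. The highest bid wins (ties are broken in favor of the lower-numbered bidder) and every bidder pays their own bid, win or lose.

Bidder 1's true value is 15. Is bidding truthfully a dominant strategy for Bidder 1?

No

Consider the case where Bidder 2 bids 4, Bidder 3 bids 4, Bidder 4 bids 4 and Bidder 5 bids 4.
Truthful bid 15: wins, pays 15, utility 15 - 15 = 0.
Bid 4 instead: wins, pays 4, utility 15 - 4 = 11.
Since 11 > 0, bidding 4 is strictly better here, so truthful bidding is not dominant.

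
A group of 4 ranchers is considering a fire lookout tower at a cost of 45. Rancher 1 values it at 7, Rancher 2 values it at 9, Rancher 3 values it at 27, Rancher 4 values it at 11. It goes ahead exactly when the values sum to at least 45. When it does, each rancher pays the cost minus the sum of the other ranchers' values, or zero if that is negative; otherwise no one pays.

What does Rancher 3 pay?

Total value 54 ≥ cost 45, so the project is built.
The other ranchers' values sum to 27.
Cost minus that sum is 45 - 27 = 18.

18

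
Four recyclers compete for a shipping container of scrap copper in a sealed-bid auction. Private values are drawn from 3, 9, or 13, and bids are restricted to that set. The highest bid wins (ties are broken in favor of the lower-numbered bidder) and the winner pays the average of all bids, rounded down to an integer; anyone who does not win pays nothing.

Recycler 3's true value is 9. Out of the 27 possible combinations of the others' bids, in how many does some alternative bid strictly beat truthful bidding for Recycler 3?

6

Others bid (3, 3, 13): truth gives 0; bid 13 gives 1 > 0. Violating.
Others bid (3, 9, 3): truth gives 0; bid 13 gives 2 > 0. Violating.
Others bid (3, 9, 9): truth gives 0; bid 13 gives 1 > 0. Violating.
Others bid (9, 3, 3): truth gives 0; bid 13 gives 2 > 0. Violating.
Others bid (3, 3, 3): truth gives 5; no alternative beats it.
Others bid (3, 3, 9): truth gives 3; no alternative beats it.
(Checking all 27 profiles: 6 have a profitable deviation, 21 do not.)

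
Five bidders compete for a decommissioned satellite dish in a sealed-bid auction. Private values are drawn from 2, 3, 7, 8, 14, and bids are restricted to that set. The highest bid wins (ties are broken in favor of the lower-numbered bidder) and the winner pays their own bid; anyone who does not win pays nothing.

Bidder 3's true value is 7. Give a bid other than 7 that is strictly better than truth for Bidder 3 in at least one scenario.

3

Suppose Bidder 1 bids 2, Bidder 2 bids 2, Bidder 4 bids 2 and Bidder 5 bids 2.
Bid 7: wins, pays 7, utility 7 - 7 = 0.
Bid 3: wins, pays 3, utility 7 - 3 = 4.
So bidding 3 beats truth here (4 > 0).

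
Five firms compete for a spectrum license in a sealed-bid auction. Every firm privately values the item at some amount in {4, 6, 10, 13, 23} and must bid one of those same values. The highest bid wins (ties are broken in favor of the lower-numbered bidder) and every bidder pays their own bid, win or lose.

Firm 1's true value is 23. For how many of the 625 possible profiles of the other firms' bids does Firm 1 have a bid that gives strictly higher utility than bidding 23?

Others bid (4, 4, 4, 4): truth gives 0; bid 4 gives 19 > 0. Violating.
Others bid (4, 4, 4, 6): truth gives 0; bid 6 gives 17 > 0. Violating.
Others bid (4, 4, 4, 10): truth gives 0; bid 10 gives 13 > 0. Violating.
Others bid (4, 4, 4, 13): truth gives 0; bid 13 gives 10 > 0. Violating.
Others bid (4, 4, 4, 23): truth gives 0; no alternative beats it.
Others bid (4, 4, 6, 23): truth gives 0; no alternative beats it.
(Checking all 625 profiles: 256 have a profitable deviation, 369 do not.)

256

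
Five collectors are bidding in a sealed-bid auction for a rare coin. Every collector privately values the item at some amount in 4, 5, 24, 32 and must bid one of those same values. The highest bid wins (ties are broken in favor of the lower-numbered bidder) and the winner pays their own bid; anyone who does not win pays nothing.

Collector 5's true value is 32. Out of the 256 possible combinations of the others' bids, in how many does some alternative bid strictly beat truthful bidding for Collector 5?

Others bid (4, 4, 4, 4): truth gives 0; bid 5 gives 27 > 0. Violating.
Others bid (4, 4, 4, 5): truth gives 0; bid 24 gives 8 > 0. Violating.
Others bid (4, 4, 5, 4): truth gives 0; bid 24 gives 8 > 0. Violating.
Others bid (4, 4, 5, 5): truth gives 0; bid 24 gives 8 > 0. Violating.
Others bid (4, 4, 4, 24): truth gives 0; no alternative beats it.
Others bid (4, 4, 4, 32): truth gives 0; no alternative beats it.
(Checking all 256 profiles: 16 have a profitable deviation, 240 do not.)

16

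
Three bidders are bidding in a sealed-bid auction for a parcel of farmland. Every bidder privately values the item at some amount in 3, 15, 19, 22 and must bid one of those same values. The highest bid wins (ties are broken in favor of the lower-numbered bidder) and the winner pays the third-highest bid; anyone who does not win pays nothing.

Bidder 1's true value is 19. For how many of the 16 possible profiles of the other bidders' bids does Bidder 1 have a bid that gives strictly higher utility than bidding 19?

Others bid (3, 22): truth gives 0; bid 22 gives 16 > 0. Violating.
Others bid (15, 22): truth gives 0; bid 22 gives 4 > 0. Violating.
Others bid (22, 3): truth gives 0; bid 22 gives 16 > 0. Violating.
Others bid (22, 15): truth gives 0; bid 22 gives 4 > 0. Violating.
Others bid (3, 3): truth gives 16; no alternative beats it.
Others bid (3, 15): truth gives 16; no alternative beats it.
(Checking all 16 profiles: 4 have a profitable deviation, 12 do not.)

4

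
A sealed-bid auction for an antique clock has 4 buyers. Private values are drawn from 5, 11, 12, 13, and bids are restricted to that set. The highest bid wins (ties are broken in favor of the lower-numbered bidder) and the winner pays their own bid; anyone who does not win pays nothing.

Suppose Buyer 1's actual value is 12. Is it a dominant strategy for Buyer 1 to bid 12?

Consider the case where Buyer 2 bids 5, Buyer 3 bids 5 and Buyer 4 bids 5.
Truthful bid 12: wins, pays 12, utility 12 - 12 = 0.
Bid 5 instead: wins, pays 5, utility 12 - 5 = 7.
Since 7 > 0, bidding 5 is strictly better here, so truthful bidding is not dominant.

No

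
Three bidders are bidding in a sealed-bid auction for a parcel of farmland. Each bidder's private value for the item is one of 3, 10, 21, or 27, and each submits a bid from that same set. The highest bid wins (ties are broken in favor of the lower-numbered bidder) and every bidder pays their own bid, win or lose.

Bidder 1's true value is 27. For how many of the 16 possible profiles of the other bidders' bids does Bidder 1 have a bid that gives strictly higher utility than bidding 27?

9

Others bid (3, 3): truth gives 0; bid 3 gives 24 > 0. Violating.
Others bid (3, 10): truth gives 0; bid 10 gives 17 > 0. Violating.
Others bid (3, 21): truth gives 0; bid 21 gives 6 > 0. Violating.
Others bid (10, 3): truth gives 0; bid 10 gives 17 > 0. Violating.
Others bid (3, 27): truth gives 0; no alternative beats it.
Others bid (10, 27): truth gives 0; no alternative beats it.
(Checking all 16 profiles: 9 have a profitable deviation, 7 do not.)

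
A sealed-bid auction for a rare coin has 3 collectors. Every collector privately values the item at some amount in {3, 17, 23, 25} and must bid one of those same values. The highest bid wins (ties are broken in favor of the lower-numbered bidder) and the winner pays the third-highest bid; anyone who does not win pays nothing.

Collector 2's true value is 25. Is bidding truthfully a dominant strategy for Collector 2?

Check each profile of the others' bids and compare truth against every alternative bid.
Others bid (3, 25): truth gives 22, best alternative gives 0.
Others bid (23, 3): truth gives 22, best alternative gives 0.
Others bid (17, 25): truth gives 8, best alternative gives 0.
Others bid (23, 17): truth gives 8, best alternative gives 0.
Others bid (23, 23): truth gives 2, best alternative gives 0.
Others bid (23, 25): truth gives 2, best alternative gives 0.
(Remaining 10 profiles checked similarly; truth is weakly best in each.)
In every case the truthful bid is at least as good as any alternative, so it is a dominant strategy.

Yes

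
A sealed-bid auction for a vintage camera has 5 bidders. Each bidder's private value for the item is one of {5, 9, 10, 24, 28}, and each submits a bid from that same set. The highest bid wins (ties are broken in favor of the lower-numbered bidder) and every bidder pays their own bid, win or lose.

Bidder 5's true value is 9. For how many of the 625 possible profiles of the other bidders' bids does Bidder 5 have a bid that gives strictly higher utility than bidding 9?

Others bid (5, 5, 5, 9): truth gives -9; bid 10 gives -1 > -9. Violating.
Others bid (5, 5, 5, 10): truth gives -9; bid 5 gives -5 > -9. Violating.
Others bid (5, 5, 5, 24): truth gives -9; bid 5 gives -5 > -9. Violating.
Others bid (5, 5, 5, 28): truth gives -9; bid 5 gives -5 > -9. Violating.
Others bid (5, 5, 5, 5): truth gives 0; no alternative beats it.
(Checking all 625 profiles: 624 have a profitable deviation, 1 does not.)

624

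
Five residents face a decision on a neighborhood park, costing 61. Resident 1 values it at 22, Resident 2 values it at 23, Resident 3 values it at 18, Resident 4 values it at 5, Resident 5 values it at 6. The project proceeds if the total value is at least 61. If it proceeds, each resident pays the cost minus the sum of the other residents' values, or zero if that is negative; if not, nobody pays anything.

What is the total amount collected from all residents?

Total value 74 ≥ cost 61, so it is built.
Resident 1: others sum to 52; max(0, 61 - 52) = 9.
Resident 2: others sum to 51; max(0, 61 - 51) = 10.
Resident 3: others sum to 56; max(0, 61 - 56) = 5.
Resident 4: others sum to 69; max(0, 61 - 69) = 0.
Resident 5: others sum to 68; max(0, 61 - 68) = 0.
Total collected = 9 + 10 + 5 + 0 + 0 = 24.

24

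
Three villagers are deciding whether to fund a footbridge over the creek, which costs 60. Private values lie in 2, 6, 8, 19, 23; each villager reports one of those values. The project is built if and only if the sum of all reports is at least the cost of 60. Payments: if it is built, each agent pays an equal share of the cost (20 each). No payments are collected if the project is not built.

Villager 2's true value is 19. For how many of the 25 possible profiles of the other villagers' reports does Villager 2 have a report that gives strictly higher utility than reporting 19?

Others report (19, 23): truth gives -1; report 2 gives 0 > -1. Violating.
Others report (23, 19): truth gives -1; report 2 gives 0 > -1. Violating.
Others report (23, 23): truth gives -1; report 2 gives 0 > -1. Violating.
Others report (2, 2): truth gives 0; no alternative beats it.
Others report (2, 6): truth gives 0; no alternative beats it.
(Checking all 25 profiles: 3 have a profitable deviation, 22 do not.)

3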